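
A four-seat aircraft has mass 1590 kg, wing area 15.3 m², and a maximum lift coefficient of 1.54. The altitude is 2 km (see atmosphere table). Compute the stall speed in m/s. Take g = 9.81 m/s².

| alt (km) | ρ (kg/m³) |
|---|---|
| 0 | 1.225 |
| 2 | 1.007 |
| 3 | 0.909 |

At 2 km, from the table: ρ = 1.007 kg/m³.
Weight W = mg = 1590 × 9.81 = 15600 N.
V_stall = √(2W/(ρ·S·CL,max)) = √(2 × 15600 / (1.007 × 15.3 × 1.54))
V_stall = √1315 = 36.3 m/s

V_stall = 36.3 m/s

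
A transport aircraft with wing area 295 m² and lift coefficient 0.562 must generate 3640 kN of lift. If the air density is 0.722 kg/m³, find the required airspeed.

v = 247 m/s

L = ½ρv²S·CL ⇒ v = √(2L/(ρ·S·CL))
v = √(2 × 3.64×10^6 / (0.722 × 295 × 0.562)) = √60820 = 247 m/s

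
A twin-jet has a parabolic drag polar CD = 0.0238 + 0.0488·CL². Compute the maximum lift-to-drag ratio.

(L/D)max = 14.7

For CD = CD0 + K·CL², (L/D)max occurs at CL* = √(CD0/K) and equals 1/(2√(K·CD0)).
(L/D)max = 1/(2√(0.0488 × 0.0238)) = 1/(2 × 0.03408) = 14.7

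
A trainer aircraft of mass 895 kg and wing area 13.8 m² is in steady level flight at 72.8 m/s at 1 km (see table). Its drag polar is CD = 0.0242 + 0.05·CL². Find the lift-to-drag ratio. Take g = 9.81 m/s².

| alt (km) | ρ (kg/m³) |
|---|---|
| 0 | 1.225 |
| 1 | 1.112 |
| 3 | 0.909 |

At 1 km, from the table: ρ = 1.112 kg/m³.
Level flight ⇒ L = W = m·g = 895 × 9.81 = 8780 N.
q = ½ρv² = ½ × 1.112 × 72.8² = 2947 Pa.
CL = 2W/(ρv²S) = 2×8780/(1.112×72.8²×13.8) = 0.2159.
CD = 0.0242 + 0.05 × 0.2159² = 0.02653.
L/D = CL/CD = 0.2159 / 0.02653 = 8.14

L/D = 8.14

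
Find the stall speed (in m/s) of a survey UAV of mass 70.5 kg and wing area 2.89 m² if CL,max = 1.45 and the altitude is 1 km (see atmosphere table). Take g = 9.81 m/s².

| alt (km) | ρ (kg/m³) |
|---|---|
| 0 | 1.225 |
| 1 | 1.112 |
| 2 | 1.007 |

V_stall = 17.2 m/s

At 1 km, from the table: ρ = 1.112 kg/m³.
At stall, lift equals weight: L = W = m·g = 70.5 × 9.81 = 691.6 N.
V_stall = √(2W/(ρ·S·CL,max)) = √(2 × 691.6 / (1.112 × 2.89 × 1.45))
V_stall = √296.8 = 17.2 m/s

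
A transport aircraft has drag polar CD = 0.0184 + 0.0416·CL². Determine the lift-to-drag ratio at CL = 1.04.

L/D = 16.4

CD = 0.0184 + 0.0416 × 1.04² = 0.06339
L/D = CL/CD = 1.04 / 0.06339 = 16.4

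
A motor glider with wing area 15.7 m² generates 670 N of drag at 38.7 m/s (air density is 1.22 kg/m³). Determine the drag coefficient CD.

CD = 0.0467

From D = ½ρv²S·CD, rearranging gives CD = 2D/(ρv²S).
CD = 2 × 670 / (1.22 × 38.7² × 15.7) = 0.0467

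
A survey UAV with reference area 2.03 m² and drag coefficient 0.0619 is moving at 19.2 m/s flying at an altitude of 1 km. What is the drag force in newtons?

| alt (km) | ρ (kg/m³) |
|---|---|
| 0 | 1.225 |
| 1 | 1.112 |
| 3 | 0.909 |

D = 25.8 N

At 1 km, from the table: ρ = 1.112 kg/m³.
Dynamic pressure q = ½ρv² = ½ × 1.112 × 19.2² = 205 Pa.
D = q·S·CD = 205 × 2.03 × 0.0619 = 25.8 N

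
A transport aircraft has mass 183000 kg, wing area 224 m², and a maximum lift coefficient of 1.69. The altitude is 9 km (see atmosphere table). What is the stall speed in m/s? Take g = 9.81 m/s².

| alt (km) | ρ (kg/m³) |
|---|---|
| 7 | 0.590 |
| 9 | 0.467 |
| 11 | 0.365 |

At 9 km, from the table: ρ = 0.467 kg/m³.
Stall occurs when L = W at CL,max. W = mg = 183000 × 9.81 = 1.795×10^6 N.
From L = ½ρV²S·CL,max = W: V_stall = √(2W/(ρSCL,max)) = √(2·1.795×10^6/(0.467·224·1.69))
V_stall = √20310 = 143 m/s

V_stall = 143 m/s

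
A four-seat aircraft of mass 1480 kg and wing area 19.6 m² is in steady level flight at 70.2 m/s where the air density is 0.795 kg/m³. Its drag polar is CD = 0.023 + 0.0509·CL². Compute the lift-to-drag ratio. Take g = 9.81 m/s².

L/D = 12.5

In steady level flight, lift balances weight: W = mg = 1480 × 9.81 = 14519 N.
q = ½ρv² = ½ × 0.795 × 70.2² = 1959 Pa.
CL = W/(q·S) = 14519 / (1959 × 19.6) = 0.3781.
CD = 0.023 + 0.0509 × 0.3781² = 0.03028.
L/D = CL/CD = 0.3781 / 0.03028 = 12.5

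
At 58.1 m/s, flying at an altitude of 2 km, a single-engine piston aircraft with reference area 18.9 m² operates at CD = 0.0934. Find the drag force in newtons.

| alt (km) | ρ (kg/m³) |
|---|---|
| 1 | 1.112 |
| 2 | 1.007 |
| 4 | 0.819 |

At 2 km, from the table: ρ = 1.007 kg/m³.
Dynamic pressure q = ½ρv² = ½ × 1.007 × 58.1² = 1700 Pa.
D = q·S·CD = 1700 × 18.9 × 0.0934 = 3000 N

D = 3000 N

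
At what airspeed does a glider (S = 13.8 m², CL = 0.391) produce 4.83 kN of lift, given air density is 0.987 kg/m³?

v = 42.6 m/s

L = ½ρv²S·CL ⇒ v = √(2L/(ρ·S·CL))
v = √(2 × 4830 / (0.987 × 13.8 × 0.391)) = √1814 = 42.6 m/s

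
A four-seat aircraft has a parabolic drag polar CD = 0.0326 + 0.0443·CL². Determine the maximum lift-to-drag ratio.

For CD = CD0 + K·CL², (L/D)max occurs at CL* = √(CD0/K) and equals 1/(2√(K·CD0)).
(L/D)max = 1/(2√(0.0443 × 0.0326)) = 1/(2 × 0.038) = 13.2

(L/D)max = 13.2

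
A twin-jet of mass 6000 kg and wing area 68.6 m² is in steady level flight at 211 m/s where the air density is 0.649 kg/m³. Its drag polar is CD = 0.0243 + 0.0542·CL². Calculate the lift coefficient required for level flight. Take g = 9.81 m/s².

CL = 0.0594

Weight W = mg = 6000 × 9.81 = 58860 N; in level flight L = W.
Dynamic pressure q = 0.5 × 0.649 × 211² = 14450 Pa.
CL = 2W/(ρv²S) = 2×58860/(0.649×211²×68.6) = 0.05939.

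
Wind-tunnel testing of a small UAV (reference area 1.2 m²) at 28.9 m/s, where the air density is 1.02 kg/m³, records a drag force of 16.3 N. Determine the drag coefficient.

CD = 0.0319

From D = ½ρv²S·CD, rearranging gives CD = 2D/(ρv²S).
CD = 2 × 16.3 / (1.02 × 28.9² × 1.2) = 0.0319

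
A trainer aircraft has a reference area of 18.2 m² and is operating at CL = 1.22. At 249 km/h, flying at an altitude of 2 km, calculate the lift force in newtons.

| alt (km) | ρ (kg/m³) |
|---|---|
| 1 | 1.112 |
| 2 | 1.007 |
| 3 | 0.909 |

At 2 km, from the table: ρ = 1.007 kg/m³.
Convert speed: v = 249 km/h ÷ 3.6 = 69.17 m/s.
L = ½ρv²S·CL = ½ × 1.007 × 69.17² × 18.2 × 1.22 = 53500 N ≈ 53.5 kN

L = 53500 N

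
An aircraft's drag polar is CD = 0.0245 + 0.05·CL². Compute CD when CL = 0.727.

CD = 0.0245 + 0.05 × 0.727² = 0.0245 + 0.02643 = 0.0509

CD = 0.0509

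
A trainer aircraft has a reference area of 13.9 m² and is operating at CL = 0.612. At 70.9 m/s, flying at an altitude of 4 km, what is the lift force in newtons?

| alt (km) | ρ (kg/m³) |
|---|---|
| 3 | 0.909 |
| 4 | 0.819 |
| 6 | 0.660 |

At 4 km, from the table: ρ = 0.819 kg/m³.
L = ½ρv²S·CL = ½ × 0.819 × 70.9² × 13.9 × 0.612 = 17500 N ≈ 17.5 kN

L = 17500 N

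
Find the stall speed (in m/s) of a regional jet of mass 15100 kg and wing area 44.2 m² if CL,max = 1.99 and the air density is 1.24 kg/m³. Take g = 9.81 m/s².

V_stall = 52.1 m/s

Stall occurs when L = W at CL,max. W = mg = 15100 × 9.81 = 1.481×10^5 N.
From L = ½ρV²S·CL,max = W: V_stall = √(2W/(ρSCL,max)) = √(2·1.481×10^5/(1.24·44.2·1.99))
V_stall = √2716 = 52.1 m/s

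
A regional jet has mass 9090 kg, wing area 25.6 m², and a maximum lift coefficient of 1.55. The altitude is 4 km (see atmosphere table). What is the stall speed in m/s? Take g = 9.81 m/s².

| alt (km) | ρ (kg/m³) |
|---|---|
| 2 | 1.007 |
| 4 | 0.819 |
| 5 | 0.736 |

V_stall = 74.1 m/s

At 4 km, from the table: ρ = 0.819 kg/m³.
Stall occurs when L = W at CL,max. W = mg = 9090 × 9.81 = 89170 N.
V_stall = √(2W/(ρ·S·CL,max)) = √(2 × 89170 / (0.819 × 25.6 × 1.55))
V_stall = √5488 = 74.1 m/s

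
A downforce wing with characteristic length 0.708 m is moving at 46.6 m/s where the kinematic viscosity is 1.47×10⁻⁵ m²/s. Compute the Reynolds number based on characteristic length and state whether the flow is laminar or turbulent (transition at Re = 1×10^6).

Re = v·c/ν = 46.6 × 0.708 / (1.47×10⁻⁵) = 2.24×10^6
Since 2.24×10^6 > 1×10^6, the flow is turbulent.

Re = 2.24×10^6 (turbulent)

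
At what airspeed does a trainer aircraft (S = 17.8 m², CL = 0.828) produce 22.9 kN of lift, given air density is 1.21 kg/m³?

v = 50.7 m/s

L = ½ρv²S·CL ⇒ v = √(2L/(ρ·S·CL))
v = √(2 × 22900 / (1.21 × 17.8 × 0.828)) = √2568 = 50.7 m/s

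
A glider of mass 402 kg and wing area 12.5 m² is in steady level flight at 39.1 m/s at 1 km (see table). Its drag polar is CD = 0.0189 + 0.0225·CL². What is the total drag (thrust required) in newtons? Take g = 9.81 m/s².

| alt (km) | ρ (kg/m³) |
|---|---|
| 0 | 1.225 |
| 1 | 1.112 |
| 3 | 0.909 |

At 1 km, from the table: ρ = 1.112 kg/m³.
In steady level flight, lift balances weight: W = mg = 402 × 9.81 = 3943.6 N.
Dynamic pressure q = 0.5 × 1.112 × 39.1² = 850 Pa.
Required CL = L/(qS) = 3943.6/(850·12.5) = 0.3712.
CD = 0.0189 + 0.0225 × 0.3712² = 0.022.
D = q·S·CD = 850 × 12.5 × 0.022 = 233.8 N

D = 234 N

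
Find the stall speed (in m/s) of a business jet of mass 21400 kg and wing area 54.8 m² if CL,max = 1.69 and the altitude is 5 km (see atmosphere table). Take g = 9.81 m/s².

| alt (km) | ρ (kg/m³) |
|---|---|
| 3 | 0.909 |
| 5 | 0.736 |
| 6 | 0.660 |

V_stall = 78.5 m/s

At 5 km, from the table: ρ = 0.736 kg/m³.
At stall, lift equals weight: L = W = m·g = 21400 × 9.81 = 2.099×10^5 N.
V_stall = √(2W/(ρ·S·CL,max)) = √(2 × 2.099×10^5 / (0.736 × 54.8 × 1.69))
V_stall = √6160 = 78.5 m/s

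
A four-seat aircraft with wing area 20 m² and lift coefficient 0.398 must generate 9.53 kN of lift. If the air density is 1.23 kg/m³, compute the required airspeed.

L = ½ρv²S·CL ⇒ v = √(2L/(ρ·S·CL))
v = √(2 × 9530 / (1.23 × 20 × 0.398)) = √1947 = 44.1 m/s

v = 44.1 m/s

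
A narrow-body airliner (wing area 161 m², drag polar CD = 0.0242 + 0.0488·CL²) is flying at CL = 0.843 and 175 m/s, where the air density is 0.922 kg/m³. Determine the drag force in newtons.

D = 1.34×10^5 N

CD = 0.0242 + 0.0488 × 0.843² = 0.05888
D = ½ρv²S·CD = ½ × 0.922 × 175² × 161 × 0.05888 = 1.34×10^5 N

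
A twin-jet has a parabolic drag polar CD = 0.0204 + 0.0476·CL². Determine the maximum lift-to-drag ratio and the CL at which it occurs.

(L/D)max = 16, at CL = 0.655

For CD = CD0 + K·CL², (L/D)max occurs at CL* = √(CD0/K) and equals 1/(2√(K·CD0)).
(L/D)max = 1/(2√(0.0476 × 0.0204)) = 1/(2 × 0.03116) = 16
CL* = √(0.0204/0.0476) = 0.655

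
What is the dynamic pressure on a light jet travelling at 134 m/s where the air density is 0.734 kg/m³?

q = ½ρv² = ½ × 0.734 × 134² = 6590 Pa

q = 6590 Pa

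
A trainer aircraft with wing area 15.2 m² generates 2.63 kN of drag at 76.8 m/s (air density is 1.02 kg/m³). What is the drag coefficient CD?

CD = 0.0575

From D = ½ρv²S·CD, rearranging gives CD = 2D/(ρv²S).
CD = 2 × 2630 / (1.02 × 76.8² × 15.2) = 0.0575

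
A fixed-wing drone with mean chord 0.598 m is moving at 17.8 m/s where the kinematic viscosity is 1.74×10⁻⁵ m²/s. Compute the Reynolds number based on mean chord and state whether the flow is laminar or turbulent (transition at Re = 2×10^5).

Re = v·c/ν = 17.8 × 0.598 / (1.74×10⁻⁵) = 6.12×10^5
Since 6.12×10^5 > 2×10^5, the flow is turbulent.

Re = 6.12×10^5 (turbulent)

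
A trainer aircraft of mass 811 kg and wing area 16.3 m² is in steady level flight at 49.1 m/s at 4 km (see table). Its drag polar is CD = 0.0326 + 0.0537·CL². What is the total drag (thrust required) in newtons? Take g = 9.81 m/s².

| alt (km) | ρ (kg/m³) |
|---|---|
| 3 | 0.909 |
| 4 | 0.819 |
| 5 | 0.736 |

At 4 km, from the table: ρ = 0.819 kg/m³.
Level flight ⇒ L = W = m·g = 811 × 9.81 = 7955.9 N.
q = ½ρv² = ½ × 0.819 × 49.1² = 987.2 Pa.
CL = 2W/(ρv²S) = 2×7955.9/(0.819×49.1²×16.3) = 0.4944.
CD = 0.0326 + 0.0537 × 0.4944² = 0.04573.
D = q·S·CD = 987.2 × 16.3 × 0.04573 = 735.8 N

D = 736 N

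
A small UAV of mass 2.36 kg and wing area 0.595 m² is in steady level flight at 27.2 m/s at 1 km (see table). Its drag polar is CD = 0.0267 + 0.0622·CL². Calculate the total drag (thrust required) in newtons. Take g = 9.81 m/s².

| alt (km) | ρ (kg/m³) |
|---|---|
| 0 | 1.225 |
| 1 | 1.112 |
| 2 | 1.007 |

At 1 km, from the table: ρ = 1.112 kg/m³.
Weight W = mg = 2.36 × 9.81 = 23.152 N; in level flight L = W.
q = ½ρv² = ½ × 1.112 × 27.2² = 411.4 Pa.
Required CL = L/(qS) = 23.152/(411.4·0.595) = 0.09459.
CD = 0.0267 + 0.0622 × 0.09459² = 0.02726.
D = q·S·CD = 411.4 × 0.595 × 0.02726 = 6.671 N

D = 6.67 N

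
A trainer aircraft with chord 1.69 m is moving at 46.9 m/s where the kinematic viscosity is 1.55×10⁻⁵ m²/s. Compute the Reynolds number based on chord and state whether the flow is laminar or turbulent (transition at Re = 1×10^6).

Re = 5.11×10^6 (turbulent)

Re = v·c/ν = 46.9 × 1.69 / (1.55×10⁻⁵) = 5.11×10^6
Since 5.11×10^6 > 1×10^6, the flow is turbulent.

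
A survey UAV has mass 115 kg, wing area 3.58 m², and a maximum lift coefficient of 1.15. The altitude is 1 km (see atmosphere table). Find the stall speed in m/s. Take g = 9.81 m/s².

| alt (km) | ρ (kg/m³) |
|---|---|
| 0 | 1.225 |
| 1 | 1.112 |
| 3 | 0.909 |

V_stall = 22.2 m/s

At 1 km, from the table: ρ = 1.112 kg/m³.
Stall occurs when L = W at CL,max. W = mg = 115 × 9.81 = 1128 N.
From L = ½ρV²S·CL,max = W: V_stall = √(2W/(ρSCL,max)) = √(2·1128/(1.112·3.58·1.15))
V_stall = √492.8 = 22.2 m/s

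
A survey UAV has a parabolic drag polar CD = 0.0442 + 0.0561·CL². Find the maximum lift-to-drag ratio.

(L/D)max = 10

For CD = CD0 + K·CL², (L/D)max occurs at CL* = √(CD0/K) and equals 1/(2√(K·CD0)).
(L/D)max = 1/(2√(0.0561 × 0.0442)) = 1/(2 × 0.0498) = 10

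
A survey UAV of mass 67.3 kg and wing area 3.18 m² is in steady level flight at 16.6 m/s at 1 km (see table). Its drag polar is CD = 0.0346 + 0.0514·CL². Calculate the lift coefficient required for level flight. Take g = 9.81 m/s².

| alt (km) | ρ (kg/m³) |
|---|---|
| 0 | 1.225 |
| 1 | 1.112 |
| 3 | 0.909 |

At 1 km, from the table: ρ = 1.112 kg/m³.
Level flight ⇒ L = W = m·g = 67.3 × 9.81 = 660.21 N.
Dynamic pressure q = 0.5 × 1.112 × 16.6² = 153.2 Pa.
CL = W/(q·S) = 660.21 / (153.2 × 3.18) = 1.355.

CL = 1.36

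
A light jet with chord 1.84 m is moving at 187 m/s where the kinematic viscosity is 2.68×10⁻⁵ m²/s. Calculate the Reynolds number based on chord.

Re = 1.28×10^7

Re = v·c/ν = 187 × 1.84 / (2.68×10⁻⁵) = 1.28×10^7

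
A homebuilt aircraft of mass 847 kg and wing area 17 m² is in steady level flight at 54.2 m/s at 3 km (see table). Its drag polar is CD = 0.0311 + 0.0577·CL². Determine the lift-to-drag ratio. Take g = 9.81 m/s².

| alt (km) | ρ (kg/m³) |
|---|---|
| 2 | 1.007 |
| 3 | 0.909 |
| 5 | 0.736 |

At 3 km, from the table: ρ = 0.909 kg/m³.
Weight W = mg = 847 × 9.81 = 8309.1 N; in level flight L = W.
q = ½ρv² = ½ × 0.909 × 54.2² = 1335 Pa.
Required CL = L/(qS) = 8309.1/(1335·17) = 0.3661.
CD = 0.0311 + 0.0577 × 0.3661² = 0.03883.
L/D = CL/CD = 0.3661 / 0.03883 = 9.43

L/D = 9.43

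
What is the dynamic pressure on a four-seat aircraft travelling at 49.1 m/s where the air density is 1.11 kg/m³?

q = 1340 Pa

q = ½ρv² = ½ × 1.11 × 49.1² = 1340 Pa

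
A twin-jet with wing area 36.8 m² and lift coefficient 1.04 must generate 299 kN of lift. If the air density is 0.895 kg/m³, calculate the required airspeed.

L = ½ρv²S·CL ⇒ v = √(2L/(ρ·S·CL))
v = √(2 × 2.99×10^5 / (0.895 × 36.8 × 1.04)) = √17460 = 132 m/s

v = 132 m/s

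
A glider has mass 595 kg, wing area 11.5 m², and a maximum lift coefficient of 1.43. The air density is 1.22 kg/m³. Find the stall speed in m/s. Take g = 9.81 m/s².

Weight W = mg = 595 × 9.81 = 5837 N.
From L = ½ρV²S·CL,max = W: V_stall = √(2W/(ρSCL,max)) = √(2·5837/(1.22·11.5·1.43))
V_stall = √581.9 = 24.1 m/s

V_stall = 24.1 m/s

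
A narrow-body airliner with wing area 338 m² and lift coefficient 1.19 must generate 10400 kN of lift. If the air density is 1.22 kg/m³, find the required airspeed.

L = ½ρv²S·CL ⇒ v = √(2L/(ρ·S·CL))
v = √(2 × 1.04×10^7 / (1.22 × 338 × 1.19)) = √42390 = 206 m/s

v = 206 m/s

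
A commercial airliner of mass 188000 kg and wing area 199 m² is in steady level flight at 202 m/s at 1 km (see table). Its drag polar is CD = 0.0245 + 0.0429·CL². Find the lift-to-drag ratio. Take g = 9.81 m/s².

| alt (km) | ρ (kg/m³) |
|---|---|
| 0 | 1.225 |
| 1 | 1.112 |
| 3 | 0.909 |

At 1 km, from the table: ρ = 1.112 kg/m³.
In steady level flight, lift balances weight: W = mg = 188000 × 9.81 = 1.8443×10^6 N.
Dynamic pressure q = 0.5 × 1.112 × 202² = 22690 Pa.
Required CL = L/(qS) = 1.8443×10^6/(22690·199) = 0.4085.
CD = 0.0245 + 0.0429 × 0.4085² = 0.03166.
L/D = CL/CD = 0.4085 / 0.03166 = 12.9

L/D = 12.9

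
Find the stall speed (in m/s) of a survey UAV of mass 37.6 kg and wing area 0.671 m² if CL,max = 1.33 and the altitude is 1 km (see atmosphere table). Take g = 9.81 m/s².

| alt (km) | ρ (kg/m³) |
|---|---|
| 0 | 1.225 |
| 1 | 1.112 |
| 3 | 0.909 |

At 1 km, from the table: ρ = 1.112 kg/m³.
Stall occurs when L = W at CL,max. W = mg = 37.6 × 9.81 = 368.9 N.
From L = ½ρV²S·CL,max = W: V_stall = √(2W/(ρSCL,max)) = √(2·368.9/(1.112·0.671·1.33))
V_stall = √743.4 = 27.3 m/s

V_stall = 27.3 m/s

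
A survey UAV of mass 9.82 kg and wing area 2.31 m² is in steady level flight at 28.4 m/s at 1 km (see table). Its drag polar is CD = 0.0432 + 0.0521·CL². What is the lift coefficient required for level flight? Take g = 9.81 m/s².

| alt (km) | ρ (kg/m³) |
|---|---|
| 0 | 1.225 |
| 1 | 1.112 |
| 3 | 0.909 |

CL = 0.093

At 1 km, from the table: ρ = 1.112 kg/m³.
Level flight ⇒ L = W = m·g = 9.82 × 9.81 = 96.334 N.
Dynamic pressure q = 0.5 × 1.112 × 28.4² = 448.4 Pa.
CL = 2W/(ρv²S) = 2×96.334/(1.112×28.4²×2.31) = 0.09299.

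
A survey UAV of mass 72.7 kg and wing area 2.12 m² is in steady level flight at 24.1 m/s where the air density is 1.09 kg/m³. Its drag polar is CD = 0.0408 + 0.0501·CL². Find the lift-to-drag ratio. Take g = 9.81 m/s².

L/D = 10.9

Weight W = mg = 72.7 × 9.81 = 713.19 N; in level flight L = W.
q = ½ρv² = ½ × 1.09 × 24.1² = 316.5 Pa.
CL = W/(q·S) = 713.19 / (316.5 × 2.12) = 1.063.
CD = 0.0408 + 0.0501 × 1.063² = 0.09739.
L/D = CL/CD = 1.063 / 0.09739 = 10.9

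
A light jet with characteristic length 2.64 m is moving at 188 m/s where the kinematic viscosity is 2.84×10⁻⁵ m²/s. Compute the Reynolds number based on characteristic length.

Re = 1.75×10^7

Re = v·c/ν = 188 × 2.64 / (2.84×10⁻⁵) = 1.75×10^7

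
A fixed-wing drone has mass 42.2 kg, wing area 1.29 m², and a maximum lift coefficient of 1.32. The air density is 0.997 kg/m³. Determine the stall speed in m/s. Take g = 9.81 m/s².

V_stall = 22.1 m/s

Stall occurs when L = W at CL,max. W = mg = 42.2 × 9.81 = 414 N.
V_stall = √(2W/(ρ·S·CL,max)) = √(2 × 414 / (0.997 × 1.29 × 1.32))
V_stall = √487.7 = 22.1 m/s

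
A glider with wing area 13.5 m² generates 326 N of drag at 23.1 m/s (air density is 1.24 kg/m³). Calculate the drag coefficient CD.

CD = 0.073

From D = ½ρv²S·CD, rearranging gives CD = 2D/(ρv²S).
CD = 2 × 326 / (1.24 × 23.1² × 13.5) = 0.073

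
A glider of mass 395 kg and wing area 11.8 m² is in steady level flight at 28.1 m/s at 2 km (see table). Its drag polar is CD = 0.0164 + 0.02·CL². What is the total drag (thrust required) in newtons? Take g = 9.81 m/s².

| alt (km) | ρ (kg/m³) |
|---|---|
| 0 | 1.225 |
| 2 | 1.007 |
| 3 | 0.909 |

At 2 km, from the table: ρ = 1.007 kg/m³.
Weight W = mg = 395 × 9.81 = 3875 N; in level flight L = W.
q = ½ρv² = ½ × 1.007 × 28.1² = 397.6 Pa.
CL = W/(q·S) = 3875 / (397.6 × 11.8) = 0.826.
CD = 0.0164 + 0.02 × 0.826² = 0.03005.
D = q·S·CD = 397.6 × 11.8 × 0.03005 = 141 N

D = 141 N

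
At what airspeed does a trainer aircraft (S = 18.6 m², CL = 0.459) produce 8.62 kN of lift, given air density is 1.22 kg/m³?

v = 40.7 m/s

L = ½ρv²S·CL ⇒ v = √(2L/(ρ·S·CL))
v = √(2 × 8620 / (1.22 × 18.6 × 0.459)) = √1655 = 40.7 m/s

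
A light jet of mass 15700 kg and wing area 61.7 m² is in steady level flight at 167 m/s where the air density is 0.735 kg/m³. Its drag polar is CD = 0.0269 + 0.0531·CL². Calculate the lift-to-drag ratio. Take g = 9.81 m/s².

L/D = 8.1

Weight W = mg = 15700 × 9.81 = 1.5402×10^5 N; in level flight L = W.
q = ½ρv² = ½ × 0.735 × 167² = 10250 Pa.
CL = 2W/(ρv²S) = 2×1.5402×10^5/(0.735×167²×61.7) = 0.2436.
CD = 0.0269 + 0.0531 × 0.2436² = 0.03005.
L/D = CL/CD = 0.2436 / 0.03005 = 8.1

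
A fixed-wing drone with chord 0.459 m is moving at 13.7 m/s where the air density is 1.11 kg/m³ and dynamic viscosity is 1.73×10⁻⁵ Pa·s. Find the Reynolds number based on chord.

Re = 4.03×10^5

Re = ρ·v·c/μ = 1.11 × 13.7 × 0.459 / (1.73×10⁻⁵) = 4.03×10^5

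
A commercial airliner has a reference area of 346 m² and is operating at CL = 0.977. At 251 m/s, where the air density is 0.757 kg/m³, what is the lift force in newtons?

Dynamic pressure q = ½ρv² = ½ × 0.757 × 251² = 23850 Pa.
L = q·S·CL = 23850 × 346 × 0.977 = 8.06×10^6 N ≈ 8060 kN

L = 8.06×10^6 N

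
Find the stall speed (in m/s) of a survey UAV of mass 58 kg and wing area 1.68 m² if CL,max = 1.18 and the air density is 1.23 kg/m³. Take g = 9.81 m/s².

Stall occurs when L = W at CL,max. W = mg = 58 × 9.81 = 569 N.
V_stall = √(2W/(ρ·S·CL,max)) = √(2 × 569 / (1.23 × 1.68 × 1.18))
V_stall = √466.7 = 21.6 m/s

V_stall = 21.6 m/s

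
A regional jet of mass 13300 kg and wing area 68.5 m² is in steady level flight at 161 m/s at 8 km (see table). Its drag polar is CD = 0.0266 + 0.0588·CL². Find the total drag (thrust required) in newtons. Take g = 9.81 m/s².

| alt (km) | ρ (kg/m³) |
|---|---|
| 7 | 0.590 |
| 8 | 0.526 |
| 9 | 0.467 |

D = 14600 N

At 8 km, from the table: ρ = 0.526 kg/m³.
In steady level flight, lift balances weight: W = mg = 13300 × 9.81 = 1.3047×10^5 N.
Dynamic pressure q = 0.5 × 0.526 × 161² = 6817 Pa.
CL = W/(q·S) = 1.3047×10^5 / (6817 × 68.5) = 0.2794.
CD = 0.0266 + 0.0588 × 0.2794² = 0.03119.
D = q·S·CD = 6817 × 68.5 × 0.03119 = 14570 N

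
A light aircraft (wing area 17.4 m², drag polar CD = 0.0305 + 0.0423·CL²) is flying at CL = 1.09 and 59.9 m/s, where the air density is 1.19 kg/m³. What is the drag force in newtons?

CD = 0.0305 + 0.0423 × 1.09² = 0.08076
D = ½ρv²S·CD = ½ × 1.19 × 59.9² × 17.4 × 0.08076 = 3000 N

D = 3000 N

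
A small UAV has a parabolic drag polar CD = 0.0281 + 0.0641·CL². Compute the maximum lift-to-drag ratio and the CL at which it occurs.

For CD = CD0 + K·CL², (L/D)max occurs at CL* = √(CD0/K) and equals 1/(2√(K·CD0)).
(L/D)max = 1/(2√(0.0641 × 0.0281)) = 1/(2 × 0.04244) = 11.8
CL* = √(0.0281/0.0641) = 0.662

(L/D)max = 11.8, at CL = 0.662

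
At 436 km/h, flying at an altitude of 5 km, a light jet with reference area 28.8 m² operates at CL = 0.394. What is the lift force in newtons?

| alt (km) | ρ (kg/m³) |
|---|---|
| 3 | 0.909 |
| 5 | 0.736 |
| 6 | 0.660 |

L = 61200 N

At 5 km, from the table: ρ = 0.736 kg/m³.
Convert speed: v = 436 km/h ÷ 3.6 = 121.1 m/s.
L = ½ρv²S·CL = ½ × 0.736 × 121.1² × 28.8 × 0.394 = 61200 N ≈ 61.2 kN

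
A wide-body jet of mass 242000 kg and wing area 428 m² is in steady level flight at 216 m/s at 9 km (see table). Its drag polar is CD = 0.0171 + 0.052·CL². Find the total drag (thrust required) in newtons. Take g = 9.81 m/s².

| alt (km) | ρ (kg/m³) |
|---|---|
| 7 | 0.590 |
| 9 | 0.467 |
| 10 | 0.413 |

At 9 km, from the table: ρ = 0.467 kg/m³.
In steady level flight, lift balances weight: W = mg = 242000 × 9.81 = 2.374×10^6 N.
q = ½ρv² = ½ × 0.467 × 216² = 10890 Pa.
CL = W/(q·S) = 2.374×10^6 / (10890 × 428) = 0.5092.
CD = 0.0171 + 0.052 × 0.5092² = 0.03058.
D = q·S·CD = 10890 × 428 × 0.03058 = 1.426×10^5 N

D = 1.43×10^5 N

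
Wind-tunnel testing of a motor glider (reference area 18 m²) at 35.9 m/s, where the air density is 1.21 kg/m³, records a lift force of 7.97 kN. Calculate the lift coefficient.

From L = ½ρv²S·CL, rearranging gives CL = 2L/(ρv²S).
CL = 2 × 7970 / (1.21 × 35.9² × 18) = 0.568

CL = 0.568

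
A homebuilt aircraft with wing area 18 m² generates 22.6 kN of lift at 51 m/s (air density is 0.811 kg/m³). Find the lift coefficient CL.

From L = ½ρv²S·CL, rearranging gives CL = 2L/(ρv²S).
CL = 2 × 22600 / (0.811 × 51² × 18) = 1.19

CL = 1.19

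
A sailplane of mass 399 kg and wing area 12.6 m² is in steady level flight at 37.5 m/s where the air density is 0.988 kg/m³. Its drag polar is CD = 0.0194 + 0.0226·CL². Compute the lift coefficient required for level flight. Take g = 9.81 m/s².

CL = 0.447

Weight W = mg = 399 × 9.81 = 3914.2 N; in level flight L = W.
Dynamic pressure q = 0.5 × 0.988 × 37.5² = 694.7 Pa.
Required CL = L/(qS) = 3914.2/(694.7·12.6) = 0.4472.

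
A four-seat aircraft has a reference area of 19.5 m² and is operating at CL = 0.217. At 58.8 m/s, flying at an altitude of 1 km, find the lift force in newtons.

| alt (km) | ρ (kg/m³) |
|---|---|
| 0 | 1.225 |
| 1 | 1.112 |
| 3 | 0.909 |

At 1 km, from the table: ρ = 1.112 kg/m³.
Dynamic pressure q = ½ρv² = ½ × 1.112 × 58.8² = 1922 Pa.
L = q·S·CL = 1922 × 19.5 × 0.217 = 8130 N ≈ 8.13 kN

L = 8130 N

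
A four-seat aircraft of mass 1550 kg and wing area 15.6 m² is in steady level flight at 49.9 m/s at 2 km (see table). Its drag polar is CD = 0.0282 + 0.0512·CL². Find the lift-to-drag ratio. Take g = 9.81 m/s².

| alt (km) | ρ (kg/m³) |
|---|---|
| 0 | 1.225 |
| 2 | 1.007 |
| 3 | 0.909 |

L/D = 13.1

At 2 km, from the table: ρ = 1.007 kg/m³.
Weight W = mg = 1550 × 9.81 = 15206 N; in level flight L = W.
q = ½ρv² = ½ × 1.007 × 49.9² = 1254 Pa.
CL = W/(q·S) = 15206 / (1254 × 15.6) = 0.7775.
CD = 0.0282 + 0.0512 × 0.7775² = 0.05915.
L/D = CL/CD = 0.7775 / 0.05915 = 13.1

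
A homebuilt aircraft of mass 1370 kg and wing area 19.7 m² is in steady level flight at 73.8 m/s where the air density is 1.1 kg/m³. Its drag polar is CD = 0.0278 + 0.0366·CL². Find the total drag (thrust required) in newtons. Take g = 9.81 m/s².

D = 1750 N

Level flight ⇒ L = W = m·g = 1370 × 9.81 = 13440 N.
q = ½ρv² = ½ × 1.1 × 73.8² = 2996 Pa.
CL = W/(q·S) = 13440 / (2996 × 19.7) = 0.2277.
CD = 0.0278 + 0.0366 × 0.2277² = 0.0297.
D = q·S·CD = 2996 × 19.7 × 0.0297 = 1753 N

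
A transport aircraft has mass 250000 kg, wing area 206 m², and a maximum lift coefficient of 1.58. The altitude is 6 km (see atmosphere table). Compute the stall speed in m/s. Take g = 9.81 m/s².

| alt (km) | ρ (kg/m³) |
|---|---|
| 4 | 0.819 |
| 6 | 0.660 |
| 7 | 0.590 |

At 6 km, from the table: ρ = 0.660 kg/m³.
Stall occurs when L = W at CL,max. W = mg = 250000 × 9.81 = 2.452×10^6 N.
From L = ½ρV²S·CL,max = W: V_stall = √(2W/(ρSCL,max)) = √(2·2.452×10^6/(0.66·206·1.58))
V_stall = √22830 = 151 m/s

V_stall = 151 m/s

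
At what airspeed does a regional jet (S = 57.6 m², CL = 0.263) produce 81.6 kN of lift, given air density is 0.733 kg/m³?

L = ½ρv²S·CL ⇒ v = √(2L/(ρ·S·CL))
v = √(2 × 81600 / (0.733 × 57.6 × 0.263)) = √14700 = 121 m/s

v = 121 m/s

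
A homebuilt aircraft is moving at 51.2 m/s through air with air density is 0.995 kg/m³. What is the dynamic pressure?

q = ½ρv² = ½ × 0.995 × 51.2² = 1300 Pa

q = 1300 Pa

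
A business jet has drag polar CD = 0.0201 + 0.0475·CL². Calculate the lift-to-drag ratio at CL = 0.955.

CD = 0.0201 + 0.0475 × 0.955² = 0.06342
L/D = CL/CD = 0.955 / 0.06342 = 15.1

L/D = 15.1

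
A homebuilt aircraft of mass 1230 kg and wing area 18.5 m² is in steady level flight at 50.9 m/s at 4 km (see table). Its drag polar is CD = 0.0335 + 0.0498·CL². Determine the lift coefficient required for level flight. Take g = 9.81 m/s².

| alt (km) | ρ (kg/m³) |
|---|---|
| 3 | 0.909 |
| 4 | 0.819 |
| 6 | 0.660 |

CL = 0.615

At 4 km, from the table: ρ = 0.819 kg/m³.
In steady level flight, lift balances weight: W = mg = 1230 × 9.81 = 12066 N.
q = ½ρv² = ½ × 0.819 × 50.9² = 1061 Pa.
CL = W/(q·S) = 12066 / (1061 × 18.5) = 0.6148.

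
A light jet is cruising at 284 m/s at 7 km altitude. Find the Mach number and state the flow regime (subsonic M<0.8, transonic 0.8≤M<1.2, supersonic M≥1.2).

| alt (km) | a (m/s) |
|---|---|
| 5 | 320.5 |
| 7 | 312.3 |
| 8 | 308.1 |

M = 0.909 (transonic)

At 7 km, from the table: a = 312.3 m/s.
M = v/a = 284 / 312.3 = 0.909
M = 0.909 → transonic.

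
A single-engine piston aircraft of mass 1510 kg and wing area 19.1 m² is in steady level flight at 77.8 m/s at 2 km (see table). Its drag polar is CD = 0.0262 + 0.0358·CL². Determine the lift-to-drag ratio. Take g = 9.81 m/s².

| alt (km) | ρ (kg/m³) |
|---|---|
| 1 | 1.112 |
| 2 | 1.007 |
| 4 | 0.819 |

At 2 km, from the table: ρ = 1.007 kg/m³.
In steady level flight, lift balances weight: W = mg = 1510 × 9.81 = 14813 N.
q = ½ρv² = ½ × 1.007 × 77.8² = 3048 Pa.
CL = 2W/(ρv²S) = 2×14813/(1.007×77.8²×19.1) = 0.2545.
CD = 0.0262 + 0.0358 × 0.2545² = 0.02852.
L/D = CL/CD = 0.2545 / 0.02852 = 8.92

L/D = 8.92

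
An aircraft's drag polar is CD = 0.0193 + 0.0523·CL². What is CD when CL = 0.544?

CD = 0.0348

CD = 0.0193 + 0.0523 × 0.544² = 0.0193 + 0.01548 = 0.0348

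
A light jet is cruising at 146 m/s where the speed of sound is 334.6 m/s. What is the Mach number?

M = 0.436

M = v/a = 146 / 334.6 = 0.436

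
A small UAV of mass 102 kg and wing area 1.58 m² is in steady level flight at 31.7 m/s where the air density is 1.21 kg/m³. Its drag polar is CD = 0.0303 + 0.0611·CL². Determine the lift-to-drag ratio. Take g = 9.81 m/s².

In steady level flight, lift balances weight: W = mg = 102 × 9.81 = 1000.6 N.
q = ½ρv² = ½ × 1.21 × 31.7² = 608 Pa.
CL = 2W/(ρv²S) = 2×1000.6/(1.21×31.7²×1.58) = 1.042.
CD = 0.0303 + 0.0611 × 1.042² = 0.0966.
L/D = CL/CD = 1.042 / 0.0966 = 10.8

L/D = 10.8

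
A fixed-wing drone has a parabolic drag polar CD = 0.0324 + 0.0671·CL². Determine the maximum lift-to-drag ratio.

For CD = CD0 + K·CL², (L/D)max occurs at CL* = √(CD0/K) and equals 1/(2√(K·CD0)).
(L/D)max = 1/(2√(0.0671 × 0.0324)) = 1/(2 × 0.04663) = 10.7

(L/D)max = 10.7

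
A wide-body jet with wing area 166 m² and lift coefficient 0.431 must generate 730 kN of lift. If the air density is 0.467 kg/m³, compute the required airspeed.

v = 209 m/s

L = ½ρv²S·CL ⇒ v = √(2L/(ρ·S·CL))
v = √(2 × 7.3×10^5 / (0.467 × 166 × 0.431)) = √43700 = 209 m/s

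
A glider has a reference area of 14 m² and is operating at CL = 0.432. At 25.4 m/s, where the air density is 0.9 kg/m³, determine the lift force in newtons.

Dynamic pressure q = ½ρv² = ½ × 0.9 × 25.4² = 290.3 Pa.
L = q·S·CL = 290.3 × 14 × 0.432 = 1760 N

L = 1760 N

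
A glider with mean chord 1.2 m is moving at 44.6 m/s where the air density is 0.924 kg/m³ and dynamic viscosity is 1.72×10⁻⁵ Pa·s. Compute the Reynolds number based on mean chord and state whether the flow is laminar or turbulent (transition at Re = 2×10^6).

Re = ρ·v·c/μ = 0.924 × 44.6 × 1.2 / (1.72×10⁻⁵) = 2.88×10^6
Since 2.88×10^6 > 2×10^6, the flow is turbulent.

Re = 2.88×10^6 (turbulent)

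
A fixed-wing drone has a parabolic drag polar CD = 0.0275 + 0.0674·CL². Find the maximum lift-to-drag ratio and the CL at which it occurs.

For CD = CD0 + K·CL², (L/D)max occurs at CL* = √(CD0/K) and equals 1/(2√(K·CD0)).
(L/D)max = 1/(2√(0.0674 × 0.0275)) = 1/(2 × 0.04305) = 11.6
CL* = √(0.0275/0.0674) = 0.639

(L/D)max = 11.6, at CL = 0.639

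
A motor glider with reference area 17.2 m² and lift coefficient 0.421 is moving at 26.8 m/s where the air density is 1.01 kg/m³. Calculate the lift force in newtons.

L = ½ρv²S·CL = ½ × 1.01 × 26.8² × 17.2 × 0.421 = 2630 N

L = 2630 N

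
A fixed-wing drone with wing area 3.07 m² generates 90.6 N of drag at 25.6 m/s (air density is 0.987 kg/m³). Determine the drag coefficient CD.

From D = ½ρv²S·CD, rearranging gives CD = 2D/(ρv²S).
CD = 2 × 90.6 / (0.987 × 25.6² × 3.07) = 0.0912

CD = 0.0912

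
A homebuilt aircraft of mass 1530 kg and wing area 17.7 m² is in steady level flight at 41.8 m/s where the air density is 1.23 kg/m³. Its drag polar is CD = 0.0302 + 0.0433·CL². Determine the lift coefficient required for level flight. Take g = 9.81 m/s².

In steady level flight, lift balances weight: W = mg = 1530 × 9.81 = 15009 N.
Dynamic pressure q = 0.5 × 1.23 × 41.8² = 1075 Pa.
Required CL = L/(qS) = 15009/(1075·17.7) = 0.7891.

CL = 0.789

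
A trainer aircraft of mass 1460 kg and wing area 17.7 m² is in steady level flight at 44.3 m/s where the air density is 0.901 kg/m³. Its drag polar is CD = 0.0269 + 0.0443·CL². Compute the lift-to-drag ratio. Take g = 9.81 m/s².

In steady level flight, lift balances weight: W = mg = 1460 × 9.81 = 14323 N.
Dynamic pressure q = 0.5 × 0.901 × 44.3² = 884.1 Pa.
CL = 2W/(ρv²S) = 2×14323/(0.901×44.3²×17.7) = 0.9153.
CD = 0.0269 + 0.0443 × 0.9153² = 0.06401.
L/D = CL/CD = 0.9153 / 0.06401 = 14.3

L/D = 14.3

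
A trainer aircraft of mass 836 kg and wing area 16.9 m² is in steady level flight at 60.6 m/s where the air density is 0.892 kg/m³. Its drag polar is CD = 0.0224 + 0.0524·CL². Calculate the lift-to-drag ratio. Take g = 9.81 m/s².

Level flight ⇒ L = W = m·g = 836 × 9.81 = 8201.2 N.
Dynamic pressure q = 0.5 × 0.892 × 60.6² = 1638 Pa.
CL = 2W/(ρv²S) = 2×8201.2/(0.892×60.6²×16.9) = 0.2963.
CD = 0.0224 + 0.0524 × 0.2963² = 0.027.
L/D = CL/CD = 0.2963 / 0.027 = 11

L/D = 11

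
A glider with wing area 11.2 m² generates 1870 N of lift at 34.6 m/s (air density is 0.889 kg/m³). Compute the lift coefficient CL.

CL = 0.314

From L = ½ρv²S·CL, rearranging gives CL = 2L/(ρv²S).
CL = 2 × 1870 / (0.889 × 34.6² × 11.2) = 0.314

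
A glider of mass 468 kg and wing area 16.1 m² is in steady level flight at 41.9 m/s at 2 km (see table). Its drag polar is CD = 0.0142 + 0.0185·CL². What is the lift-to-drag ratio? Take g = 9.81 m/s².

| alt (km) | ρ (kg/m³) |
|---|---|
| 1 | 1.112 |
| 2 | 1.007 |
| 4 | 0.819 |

L/D = 20

At 2 km, from the table: ρ = 1.007 kg/m³.
In steady level flight, lift balances weight: W = mg = 468 × 9.81 = 4591.1 N.
Dynamic pressure q = 0.5 × 1.007 × 41.9² = 883.9 Pa.
CL = 2W/(ρv²S) = 2×4591.1/(1.007×41.9²×16.1) = 0.3226.
CD = 0.0142 + 0.0185 × 0.3226² = 0.01613.
L/D = CL/CD = 0.3226 / 0.01613 = 20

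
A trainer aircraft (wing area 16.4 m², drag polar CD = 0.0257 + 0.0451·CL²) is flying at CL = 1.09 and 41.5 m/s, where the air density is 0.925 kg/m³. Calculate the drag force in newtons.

D = 1040 N

CD = 0.0257 + 0.0451 × 1.09² = 0.07928
D = ½ρv²S·CD = ½ × 0.925 × 41.5² × 16.4 × 0.07928 = 1040 N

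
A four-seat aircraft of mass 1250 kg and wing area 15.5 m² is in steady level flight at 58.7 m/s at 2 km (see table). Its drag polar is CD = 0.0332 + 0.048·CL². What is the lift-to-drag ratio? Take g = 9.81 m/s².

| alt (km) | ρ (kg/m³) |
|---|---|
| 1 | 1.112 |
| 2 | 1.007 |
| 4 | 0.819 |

At 2 km, from the table: ρ = 1.007 kg/m³.
Weight W = mg = 1250 × 9.81 = 12262 N; in level flight L = W.
Dynamic pressure q = 0.5 × 1.007 × 58.7² = 1735 Pa.
Required CL = L/(qS) = 12262/(1735·15.5) = 0.456.
CD = 0.0332 + 0.048 × 0.456² = 0.04318.
L/D = CL/CD = 0.456 / 0.04318 = 10.6

L/D = 10.6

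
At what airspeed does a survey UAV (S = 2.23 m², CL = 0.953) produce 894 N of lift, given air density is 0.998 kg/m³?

v = 29 m/s

L = ½ρv²S·CL ⇒ v = √(2L/(ρ·S·CL))
v = √(2 × 894 / (0.998 × 2.23 × 0.953)) = √843 = 29 m/s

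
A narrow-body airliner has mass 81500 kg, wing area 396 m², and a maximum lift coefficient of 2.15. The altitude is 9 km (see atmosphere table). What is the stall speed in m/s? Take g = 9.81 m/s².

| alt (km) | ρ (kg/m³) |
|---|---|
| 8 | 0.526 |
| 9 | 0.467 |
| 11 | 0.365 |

At 9 km, from the table: ρ = 0.467 kg/m³.
At stall, lift equals weight: L = W = m·g = 81500 × 9.81 = 7.995×10^5 N.
From L = ½ρV²S·CL,max = W: V_stall = √(2W/(ρSCL,max)) = √(2·7.995×10^5/(0.467·396·2.15))
V_stall = √4022 = 63.4 m/s

V_stall = 63.4 m/s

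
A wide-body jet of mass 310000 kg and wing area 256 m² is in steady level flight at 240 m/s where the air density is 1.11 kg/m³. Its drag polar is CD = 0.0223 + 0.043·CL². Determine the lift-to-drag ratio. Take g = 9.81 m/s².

L/D = 13.2

In steady level flight, lift balances weight: W = mg = 310000 × 9.81 = 3.0411×10^6 N.
q = ½ρv² = ½ × 1.11 × 240² = 31970 Pa.
Required CL = L/(qS) = 3.0411×10^6/(31970·256) = 0.3716.
CD = 0.0223 + 0.043 × 0.3716² = 0.02824.
L/D = CL/CD = 0.3716 / 0.02824 = 13.2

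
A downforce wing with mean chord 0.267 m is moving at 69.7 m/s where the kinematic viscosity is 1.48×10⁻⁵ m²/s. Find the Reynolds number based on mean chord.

Re = 1.26×10^6

Re = v·c/ν = 69.7 × 0.267 / (1.48×10⁻⁵) = 1.26×10^6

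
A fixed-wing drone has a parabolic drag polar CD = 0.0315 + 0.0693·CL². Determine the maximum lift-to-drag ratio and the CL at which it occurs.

(L/D)max = 10.7, at CL = 0.674

For CD = CD0 + K·CL², (L/D)max occurs at CL* = √(CD0/K) and equals 1/(2√(K·CD0)).
(L/D)max = 1/(2√(0.0693 × 0.0315)) = 1/(2 × 0.04672) = 10.7
CL* = √(0.0315/0.0693) = 0.674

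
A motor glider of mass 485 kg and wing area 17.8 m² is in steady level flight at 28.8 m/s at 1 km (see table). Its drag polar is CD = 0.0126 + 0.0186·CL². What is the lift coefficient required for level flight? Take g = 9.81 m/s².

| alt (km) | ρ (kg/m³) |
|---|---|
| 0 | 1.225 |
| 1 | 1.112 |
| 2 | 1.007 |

At 1 km, from the table: ρ = 1.112 kg/m³.
Weight W = mg = 485 × 9.81 = 4757.9 N; in level flight L = W.
Dynamic pressure q = 0.5 × 1.112 × 28.8² = 461.2 Pa.
Required CL = L/(qS) = 4757.9/(461.2·17.8) = 0.5796.

CL = 0.58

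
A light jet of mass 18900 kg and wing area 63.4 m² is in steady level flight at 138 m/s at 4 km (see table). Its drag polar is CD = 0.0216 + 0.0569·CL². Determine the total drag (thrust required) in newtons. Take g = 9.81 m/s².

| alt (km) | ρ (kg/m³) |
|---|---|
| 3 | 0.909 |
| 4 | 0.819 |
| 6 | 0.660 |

At 4 km, from the table: ρ = 0.819 kg/m³.
In steady level flight, lift balances weight: W = mg = 18900 × 9.81 = 1.8541×10^5 N.
Dynamic pressure q = 0.5 × 0.819 × 138² = 7799 Pa.
Required CL = L/(qS) = 1.8541×10^5/(7799·63.4) = 0.375.
CD = 0.0216 + 0.0569 × 0.375² = 0.0296.
D = q·S·CD = 7799 × 63.4 × 0.0296 = 14640 N

D = 14600 N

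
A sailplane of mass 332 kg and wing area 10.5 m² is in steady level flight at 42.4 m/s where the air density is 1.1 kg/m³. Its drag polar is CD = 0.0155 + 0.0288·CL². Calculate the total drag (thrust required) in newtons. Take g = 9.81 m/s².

D = 190 N

In steady level flight, lift balances weight: W = mg = 332 × 9.81 = 3256.9 N.
Dynamic pressure q = 0.5 × 1.1 × 42.4² = 988.8 Pa.
CL = W/(q·S) = 3256.9 / (988.8 × 10.5) = 0.3137.
CD = 0.0155 + 0.0288 × 0.3137² = 0.01833.
D = q·S·CD = 988.8 × 10.5 × 0.01833 = 190.3 N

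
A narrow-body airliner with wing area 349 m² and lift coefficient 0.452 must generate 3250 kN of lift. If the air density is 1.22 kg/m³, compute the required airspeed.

v = 184 m/s

L = ½ρv²S·CL ⇒ v = √(2L/(ρ·S·CL))
v = √(2 × 3.25×10^6 / (1.22 × 349 × 0.452)) = √33770 = 184 m/s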